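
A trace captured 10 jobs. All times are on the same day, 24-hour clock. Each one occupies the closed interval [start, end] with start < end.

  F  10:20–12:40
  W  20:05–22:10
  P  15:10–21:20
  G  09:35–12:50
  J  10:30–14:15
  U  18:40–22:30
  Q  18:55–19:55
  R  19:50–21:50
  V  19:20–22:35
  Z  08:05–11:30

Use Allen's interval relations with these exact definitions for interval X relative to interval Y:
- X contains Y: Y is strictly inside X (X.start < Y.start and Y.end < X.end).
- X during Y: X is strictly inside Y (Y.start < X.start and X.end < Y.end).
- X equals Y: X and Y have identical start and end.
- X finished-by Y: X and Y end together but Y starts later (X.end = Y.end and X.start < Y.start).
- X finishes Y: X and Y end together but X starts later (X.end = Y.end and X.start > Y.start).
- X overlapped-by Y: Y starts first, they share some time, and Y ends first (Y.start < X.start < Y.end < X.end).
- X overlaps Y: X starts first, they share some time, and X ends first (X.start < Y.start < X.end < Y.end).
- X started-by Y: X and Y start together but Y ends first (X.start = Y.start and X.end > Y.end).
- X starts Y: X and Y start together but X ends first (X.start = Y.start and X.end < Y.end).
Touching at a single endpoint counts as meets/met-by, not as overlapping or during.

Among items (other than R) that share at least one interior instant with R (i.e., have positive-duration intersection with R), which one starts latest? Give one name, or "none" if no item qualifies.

Target R = [19:50, 21:50].
F [10:20, 12:40] → before → excluded.
G [09:35, 12:50] → before → excluded.
J [10:30, 14:15] → before → excluded.
P [15:10, 21:20] → overlaps → candidate.
Q [18:55, 19:55] → overlaps → candidate.
U [18:40, 22:30] → contains → candidate.
V [19:20, 22:35] → contains → candidate.
W [20:05, 22:10] → overlapped-by → candidate.
Z [08:05, 11:30] → before → excluded.
Among candidates, latest start is 20:05 → W.

W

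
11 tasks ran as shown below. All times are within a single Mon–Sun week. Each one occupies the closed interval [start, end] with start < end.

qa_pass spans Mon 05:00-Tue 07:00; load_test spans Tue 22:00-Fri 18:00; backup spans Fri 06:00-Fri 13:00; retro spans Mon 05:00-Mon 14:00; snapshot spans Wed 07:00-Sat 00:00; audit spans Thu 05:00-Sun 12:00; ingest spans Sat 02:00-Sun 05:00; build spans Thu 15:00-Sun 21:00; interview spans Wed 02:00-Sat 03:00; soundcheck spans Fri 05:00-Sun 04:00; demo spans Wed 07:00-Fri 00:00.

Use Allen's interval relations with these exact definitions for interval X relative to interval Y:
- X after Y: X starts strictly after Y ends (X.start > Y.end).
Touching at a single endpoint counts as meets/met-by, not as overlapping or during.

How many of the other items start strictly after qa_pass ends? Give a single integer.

9

Target qa_pass = [Mon 05:00, Tue 07:00].
audit [Thu 05:00, Sun 12:00] → after → counts.
backup [Fri 06:00, Fri 13:00] → after → counts.
build [Thu 15:00, Sun 21:00] → after → counts.
demo [Wed 07:00, Fri 00:00] → after → counts.
ingest [Sat 02:00, Sun 05:00] → after → counts.
interview [Wed 02:00, Sat 03:00] → after → counts.
load_test [Tue 22:00, Fri 18:00] → after → counts.
retro [Mon 05:00, Mon 14:00] → starts → no.
snapshot [Wed 07:00, Sat 00:00] → after → counts.
soundcheck [Fri 05:00, Sun 04:00] → after → counts.
Total: 9.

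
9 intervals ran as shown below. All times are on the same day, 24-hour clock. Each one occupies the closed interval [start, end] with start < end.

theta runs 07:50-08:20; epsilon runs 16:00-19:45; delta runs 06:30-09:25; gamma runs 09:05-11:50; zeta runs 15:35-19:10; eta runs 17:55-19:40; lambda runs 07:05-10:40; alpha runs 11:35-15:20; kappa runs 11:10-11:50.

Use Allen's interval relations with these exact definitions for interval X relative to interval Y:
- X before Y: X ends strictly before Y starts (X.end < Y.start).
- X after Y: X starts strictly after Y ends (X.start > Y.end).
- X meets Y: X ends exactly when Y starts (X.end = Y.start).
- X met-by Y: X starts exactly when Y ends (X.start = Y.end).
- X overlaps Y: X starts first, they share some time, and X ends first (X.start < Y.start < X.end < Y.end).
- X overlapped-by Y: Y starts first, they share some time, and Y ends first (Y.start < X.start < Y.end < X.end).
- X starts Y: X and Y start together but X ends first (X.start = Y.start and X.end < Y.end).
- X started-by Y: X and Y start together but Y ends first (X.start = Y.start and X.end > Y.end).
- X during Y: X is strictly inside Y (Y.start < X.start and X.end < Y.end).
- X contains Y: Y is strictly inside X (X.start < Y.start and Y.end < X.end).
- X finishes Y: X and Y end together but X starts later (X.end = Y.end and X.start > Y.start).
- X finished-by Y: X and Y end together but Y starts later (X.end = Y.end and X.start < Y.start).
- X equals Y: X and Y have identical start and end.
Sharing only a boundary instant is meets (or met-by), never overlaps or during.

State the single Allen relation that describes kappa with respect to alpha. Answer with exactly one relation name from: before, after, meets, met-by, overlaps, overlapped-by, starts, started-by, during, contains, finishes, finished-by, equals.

overlaps

kappa = [11:10, 11:50]; alpha = [11:35, 15:20].
Compare endpoints: kappa.start < alpha.start, kappa.start < alpha.end, kappa.end > alpha.start, kappa.end < alpha.end.
That pattern is 'overlaps'.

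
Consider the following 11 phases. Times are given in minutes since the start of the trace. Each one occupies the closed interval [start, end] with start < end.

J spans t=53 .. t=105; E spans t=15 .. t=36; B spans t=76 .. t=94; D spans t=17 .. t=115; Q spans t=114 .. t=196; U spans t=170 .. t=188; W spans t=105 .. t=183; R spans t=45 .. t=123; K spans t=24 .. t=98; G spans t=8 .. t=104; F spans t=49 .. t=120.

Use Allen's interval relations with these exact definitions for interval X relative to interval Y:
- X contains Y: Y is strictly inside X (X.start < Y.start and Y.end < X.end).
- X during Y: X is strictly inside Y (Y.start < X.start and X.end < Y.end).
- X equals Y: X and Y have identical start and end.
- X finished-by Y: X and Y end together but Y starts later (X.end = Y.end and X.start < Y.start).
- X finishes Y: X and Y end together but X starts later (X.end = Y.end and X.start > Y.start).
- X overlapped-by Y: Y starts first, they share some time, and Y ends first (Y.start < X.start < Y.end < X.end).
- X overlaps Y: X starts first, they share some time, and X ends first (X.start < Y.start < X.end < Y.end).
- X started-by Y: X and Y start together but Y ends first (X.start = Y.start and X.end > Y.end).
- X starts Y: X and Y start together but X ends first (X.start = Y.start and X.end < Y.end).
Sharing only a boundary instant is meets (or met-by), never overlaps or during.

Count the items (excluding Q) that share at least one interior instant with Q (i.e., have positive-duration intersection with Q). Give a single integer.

5

Target Q = [t=114, t=196].
B [t=76, t=94] → before → no.
D [t=17, t=115] → overlaps → counts.
E [t=15, t=36] → before → no.
F [t=49, t=120] → overlaps → counts.
G [t=8, t=104] → before → no.
J [t=53, t=105] → before → no.
K [t=24, t=98] → before → no.
R [t=45, t=123] → overlaps → counts.
U [t=170, t=188] → during → counts.
W [t=105, t=183] → overlaps → counts.
Total: 5.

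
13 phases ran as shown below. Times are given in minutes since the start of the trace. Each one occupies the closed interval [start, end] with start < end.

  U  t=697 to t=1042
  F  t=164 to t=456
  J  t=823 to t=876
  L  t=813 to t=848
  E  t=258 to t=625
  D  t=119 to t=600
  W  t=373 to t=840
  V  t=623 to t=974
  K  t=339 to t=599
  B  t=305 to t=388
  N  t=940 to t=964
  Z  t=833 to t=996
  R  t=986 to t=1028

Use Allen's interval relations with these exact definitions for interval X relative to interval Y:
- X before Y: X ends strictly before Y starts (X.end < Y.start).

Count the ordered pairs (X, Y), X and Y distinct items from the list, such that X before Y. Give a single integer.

42

Checking all 156 ordered pairs for relation 'before'; matching pairs in alphabetical order:
(B, J): B before J ✓
(B, L): B before L ✓
(B, N): B before N ✓
(B, R): B before R ✓
(B, U): B before U ✓
(B, V): B before V ✓
(B, Z): B before Z ✓
(D, J): D before J ✓
(D, L): D before L ✓
(D, N): D before N ✓
(D, R): D before R ✓
(D, U): D before U ✓
(D, V): D before V ✓
(D, Z): D before Z ✓
(E, J): E before J ✓
(E, L): E before L ✓
(E, N): E before N ✓
(E, R): E before R ✓
(E, U): E before U ✓
(E, Z): E before Z ✓
(F, J): F before J ✓
(F, L): F before L ✓
(F, N): F before N ✓
(F, R): F before R ✓
... plus 18 further pairs not listed.
Count: 42.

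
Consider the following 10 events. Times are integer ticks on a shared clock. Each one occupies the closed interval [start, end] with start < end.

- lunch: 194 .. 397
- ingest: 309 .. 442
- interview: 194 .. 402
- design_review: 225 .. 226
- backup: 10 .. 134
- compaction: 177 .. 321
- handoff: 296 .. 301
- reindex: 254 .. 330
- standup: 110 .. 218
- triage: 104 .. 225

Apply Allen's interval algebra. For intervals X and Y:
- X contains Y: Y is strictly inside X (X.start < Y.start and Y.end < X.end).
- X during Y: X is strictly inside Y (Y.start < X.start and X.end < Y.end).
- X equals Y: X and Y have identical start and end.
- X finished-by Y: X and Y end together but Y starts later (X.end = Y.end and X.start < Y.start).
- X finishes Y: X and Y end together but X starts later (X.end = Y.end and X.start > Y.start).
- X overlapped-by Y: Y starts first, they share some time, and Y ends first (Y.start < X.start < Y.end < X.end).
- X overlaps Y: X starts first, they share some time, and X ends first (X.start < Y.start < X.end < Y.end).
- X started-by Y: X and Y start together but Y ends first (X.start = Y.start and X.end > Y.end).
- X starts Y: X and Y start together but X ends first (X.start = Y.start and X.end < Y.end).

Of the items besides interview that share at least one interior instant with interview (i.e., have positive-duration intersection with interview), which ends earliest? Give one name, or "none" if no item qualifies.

standup

Target interview = [194, 402].
backup [10, 134] → before → excluded.
compaction [177, 321] → overlaps → candidate.
design_review [225, 226] → during → candidate.
handoff [296, 301] → during → candidate.
ingest [309, 442] → overlapped-by → candidate.
lunch [194, 397] → starts → candidate.
reindex [254, 330] → during → candidate.
standup [110, 218] → overlaps → candidate.
triage [104, 225] → overlaps → candidate.
Among candidates, earliest end is 218 → standup.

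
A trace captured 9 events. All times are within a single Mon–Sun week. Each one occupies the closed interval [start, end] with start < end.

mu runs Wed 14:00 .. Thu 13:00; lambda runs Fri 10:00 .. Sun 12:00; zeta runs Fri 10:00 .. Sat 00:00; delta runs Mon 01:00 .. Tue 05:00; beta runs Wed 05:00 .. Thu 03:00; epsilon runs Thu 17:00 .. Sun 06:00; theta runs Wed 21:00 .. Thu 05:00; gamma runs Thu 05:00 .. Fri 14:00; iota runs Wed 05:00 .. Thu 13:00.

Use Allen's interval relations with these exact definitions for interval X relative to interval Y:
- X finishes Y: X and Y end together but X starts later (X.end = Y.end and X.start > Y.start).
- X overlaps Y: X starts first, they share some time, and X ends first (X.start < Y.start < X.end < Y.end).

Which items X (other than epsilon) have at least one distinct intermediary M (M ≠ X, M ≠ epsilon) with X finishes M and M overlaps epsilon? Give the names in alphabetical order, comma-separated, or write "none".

Target epsilon = [Thu 17:00, Sun 06:00].
Intermediaries M with M overlaps epsilon: gamma.
Via gamma — items with X finishes gamma: none.
Union: none.

none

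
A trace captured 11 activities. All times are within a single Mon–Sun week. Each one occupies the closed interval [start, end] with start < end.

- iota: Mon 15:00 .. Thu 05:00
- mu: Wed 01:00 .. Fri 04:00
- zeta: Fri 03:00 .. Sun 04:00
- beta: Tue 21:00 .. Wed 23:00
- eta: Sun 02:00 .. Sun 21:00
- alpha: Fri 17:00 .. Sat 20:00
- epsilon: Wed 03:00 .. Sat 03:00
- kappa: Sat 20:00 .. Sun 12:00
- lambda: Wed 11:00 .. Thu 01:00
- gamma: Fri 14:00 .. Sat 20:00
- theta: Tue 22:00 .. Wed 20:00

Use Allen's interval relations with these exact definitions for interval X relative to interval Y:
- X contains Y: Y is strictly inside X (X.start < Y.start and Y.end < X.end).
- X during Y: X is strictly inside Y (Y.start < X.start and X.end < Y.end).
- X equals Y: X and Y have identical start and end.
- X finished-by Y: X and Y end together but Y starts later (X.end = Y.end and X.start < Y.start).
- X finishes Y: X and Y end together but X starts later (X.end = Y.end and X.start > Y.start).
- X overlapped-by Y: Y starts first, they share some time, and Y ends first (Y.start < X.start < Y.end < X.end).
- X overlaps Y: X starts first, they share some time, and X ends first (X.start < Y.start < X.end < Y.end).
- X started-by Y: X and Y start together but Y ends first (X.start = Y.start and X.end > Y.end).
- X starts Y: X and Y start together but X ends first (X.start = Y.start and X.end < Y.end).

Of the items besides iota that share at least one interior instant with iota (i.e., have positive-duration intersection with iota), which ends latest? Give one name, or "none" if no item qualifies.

Target iota = [Mon 15:00, Thu 05:00].
alpha [Fri 17:00, Sat 20:00] → after → excluded.
beta [Tue 21:00, Wed 23:00] → during → candidate.
epsilon [Wed 03:00, Sat 03:00] → overlapped-by → candidate.
eta [Sun 02:00, Sun 21:00] → after → excluded.
gamma [Fri 14:00, Sat 20:00] → after → excluded.
kappa [Sat 20:00, Sun 12:00] → after → excluded.
lambda [Wed 11:00, Thu 01:00] → during → candidate.
mu [Wed 01:00, Fri 04:00] → overlapped-by → candidate.
theta [Tue 22:00, Wed 20:00] → during → candidate.
zeta [Fri 03:00, Sun 04:00] → after → excluded.
Among candidates, latest end is Sat 03:00 → epsilon.

epsilon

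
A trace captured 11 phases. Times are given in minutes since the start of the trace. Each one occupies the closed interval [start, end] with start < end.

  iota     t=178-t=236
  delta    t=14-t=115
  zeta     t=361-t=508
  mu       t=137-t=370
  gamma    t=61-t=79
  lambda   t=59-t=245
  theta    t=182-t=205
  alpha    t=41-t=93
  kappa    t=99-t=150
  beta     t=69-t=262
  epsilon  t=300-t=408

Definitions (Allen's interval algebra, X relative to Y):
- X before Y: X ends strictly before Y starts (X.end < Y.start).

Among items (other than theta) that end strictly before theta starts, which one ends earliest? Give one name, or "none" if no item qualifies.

Target theta = [t=182, t=205].
alpha [t=41, t=93] → before → candidate.
beta [t=69, t=262] → contains → excluded.
delta [t=14, t=115] → before → candidate.
epsilon [t=300, t=408] → after → excluded.
gamma [t=61, t=79] → before → candidate.
iota [t=178, t=236] → contains → excluded.
kappa [t=99, t=150] → before → candidate.
lambda [t=59, t=245] → contains → excluded.
mu [t=137, t=370] → contains → excluded.
zeta [t=361, t=508] → after → excluded.
Among candidates, earliest end is t=79 → gamma.

gamma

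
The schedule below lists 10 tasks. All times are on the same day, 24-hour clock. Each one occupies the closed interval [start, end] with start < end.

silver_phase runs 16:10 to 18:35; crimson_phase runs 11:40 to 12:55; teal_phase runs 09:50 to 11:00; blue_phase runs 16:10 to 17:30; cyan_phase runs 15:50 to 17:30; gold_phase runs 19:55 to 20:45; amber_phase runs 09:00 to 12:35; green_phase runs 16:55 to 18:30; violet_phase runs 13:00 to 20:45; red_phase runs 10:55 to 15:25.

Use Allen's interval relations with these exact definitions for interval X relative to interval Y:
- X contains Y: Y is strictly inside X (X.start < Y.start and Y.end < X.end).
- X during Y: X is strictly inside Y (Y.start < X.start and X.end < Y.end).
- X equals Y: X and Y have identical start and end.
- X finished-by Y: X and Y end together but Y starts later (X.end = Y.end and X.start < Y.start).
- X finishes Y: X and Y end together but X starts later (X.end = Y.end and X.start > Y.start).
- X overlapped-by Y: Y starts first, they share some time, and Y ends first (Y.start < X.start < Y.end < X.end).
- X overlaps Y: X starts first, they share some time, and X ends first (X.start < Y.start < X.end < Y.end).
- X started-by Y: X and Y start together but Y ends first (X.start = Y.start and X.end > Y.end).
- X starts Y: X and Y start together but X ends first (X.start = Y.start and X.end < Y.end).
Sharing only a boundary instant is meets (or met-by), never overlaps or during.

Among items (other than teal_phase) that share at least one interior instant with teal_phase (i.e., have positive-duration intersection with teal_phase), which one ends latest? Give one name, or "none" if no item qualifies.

red_phase

Target teal_phase = [09:50, 11:00].
amber_phase [09:00, 12:35] → contains → candidate.
blue_phase [16:10, 17:30] → after → excluded.
crimson_phase [11:40, 12:55] → after → excluded.
cyan_phase [15:50, 17:30] → after → excluded.
gold_phase [19:55, 20:45] → after → excluded.
green_phase [16:55, 18:30] → after → excluded.
red_phase [10:55, 15:25] → overlapped-by → candidate.
silver_phase [16:10, 18:35] → after → excluded.
violet_phase [13:00, 20:45] → after → excluded.
Among candidates, latest end is 15:25 → red_phase.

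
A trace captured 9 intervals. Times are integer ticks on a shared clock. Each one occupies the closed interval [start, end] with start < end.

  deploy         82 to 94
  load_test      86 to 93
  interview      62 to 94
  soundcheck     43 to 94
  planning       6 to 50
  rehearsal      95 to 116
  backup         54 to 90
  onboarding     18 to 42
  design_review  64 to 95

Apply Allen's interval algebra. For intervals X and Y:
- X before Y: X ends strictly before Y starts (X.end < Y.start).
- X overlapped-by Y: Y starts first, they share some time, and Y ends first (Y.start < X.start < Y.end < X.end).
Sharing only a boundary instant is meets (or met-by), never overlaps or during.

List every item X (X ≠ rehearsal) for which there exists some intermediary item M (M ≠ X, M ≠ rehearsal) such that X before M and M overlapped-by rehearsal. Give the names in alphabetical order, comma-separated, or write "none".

Target rehearsal = [95, 116].
Intermediaries M with M overlapped-by rehearsal: none.
Union: none.

none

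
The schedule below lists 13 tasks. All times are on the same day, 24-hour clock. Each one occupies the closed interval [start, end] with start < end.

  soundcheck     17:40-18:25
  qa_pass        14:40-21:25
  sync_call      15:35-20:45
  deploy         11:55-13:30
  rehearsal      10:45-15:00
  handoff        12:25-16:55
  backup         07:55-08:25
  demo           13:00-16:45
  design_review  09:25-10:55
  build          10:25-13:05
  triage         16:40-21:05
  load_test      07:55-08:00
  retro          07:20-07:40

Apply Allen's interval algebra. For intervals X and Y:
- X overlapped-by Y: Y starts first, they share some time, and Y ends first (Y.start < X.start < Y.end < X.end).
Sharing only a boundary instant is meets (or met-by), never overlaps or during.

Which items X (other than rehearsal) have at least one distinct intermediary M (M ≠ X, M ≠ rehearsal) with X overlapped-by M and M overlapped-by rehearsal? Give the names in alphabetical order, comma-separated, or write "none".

Target rehearsal = [10:45, 15:00].
Intermediaries M with M overlapped-by rehearsal: demo, handoff, qa_pass.
Via demo — items with X overlapped-by demo: qa_pass, sync_call, triage.
Via handoff — items with X overlapped-by handoff: qa_pass, sync_call, triage.
Via qa_pass — items with X overlapped-by qa_pass: none.
Union: qa_pass, sync_call, triage.

qa_pass, sync_call, triage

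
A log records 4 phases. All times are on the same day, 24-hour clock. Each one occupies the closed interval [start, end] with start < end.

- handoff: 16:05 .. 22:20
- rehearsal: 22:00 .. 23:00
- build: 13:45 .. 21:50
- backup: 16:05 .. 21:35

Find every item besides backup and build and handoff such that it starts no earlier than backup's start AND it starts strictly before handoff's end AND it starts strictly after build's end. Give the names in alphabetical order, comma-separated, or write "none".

Conditions: its start is no earlier than backup's start (X.start >= 16:05) AND its start is strictly before handoff's end (X.start < 22:20) AND its start is strictly after build's end (X.start > 21:50).
rehearsal: start 22:00 >= 16:05? ✓; start 22:00 < 22:20? ✓; start 22:00 > 21:50? ✓ → yes.
Result: rehearsal.

rehearsal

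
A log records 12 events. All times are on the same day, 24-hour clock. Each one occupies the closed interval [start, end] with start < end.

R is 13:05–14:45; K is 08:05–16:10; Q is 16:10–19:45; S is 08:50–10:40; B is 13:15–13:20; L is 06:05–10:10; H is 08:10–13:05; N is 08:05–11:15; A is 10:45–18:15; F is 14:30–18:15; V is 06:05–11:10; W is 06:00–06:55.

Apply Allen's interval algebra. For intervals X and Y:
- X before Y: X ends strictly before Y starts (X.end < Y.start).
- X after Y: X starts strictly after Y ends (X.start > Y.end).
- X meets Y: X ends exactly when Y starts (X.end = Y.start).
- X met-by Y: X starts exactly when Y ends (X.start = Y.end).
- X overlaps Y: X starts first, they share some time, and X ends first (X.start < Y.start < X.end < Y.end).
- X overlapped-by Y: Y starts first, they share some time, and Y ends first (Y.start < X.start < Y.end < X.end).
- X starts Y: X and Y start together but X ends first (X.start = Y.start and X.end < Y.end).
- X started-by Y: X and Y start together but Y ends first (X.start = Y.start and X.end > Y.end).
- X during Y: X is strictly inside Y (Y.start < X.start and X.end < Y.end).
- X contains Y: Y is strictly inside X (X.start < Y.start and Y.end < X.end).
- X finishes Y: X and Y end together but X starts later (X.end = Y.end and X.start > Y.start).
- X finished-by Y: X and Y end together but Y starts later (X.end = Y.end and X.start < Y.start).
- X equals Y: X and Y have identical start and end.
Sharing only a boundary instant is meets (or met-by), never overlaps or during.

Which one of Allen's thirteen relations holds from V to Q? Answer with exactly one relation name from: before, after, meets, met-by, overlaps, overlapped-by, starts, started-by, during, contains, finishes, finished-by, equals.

V = [06:05, 11:10]; Q = [16:10, 19:45].
Compare endpoints: V.start < Q.start, V.start < Q.end, V.end < Q.start, V.end < Q.end.
That pattern is 'before'.

before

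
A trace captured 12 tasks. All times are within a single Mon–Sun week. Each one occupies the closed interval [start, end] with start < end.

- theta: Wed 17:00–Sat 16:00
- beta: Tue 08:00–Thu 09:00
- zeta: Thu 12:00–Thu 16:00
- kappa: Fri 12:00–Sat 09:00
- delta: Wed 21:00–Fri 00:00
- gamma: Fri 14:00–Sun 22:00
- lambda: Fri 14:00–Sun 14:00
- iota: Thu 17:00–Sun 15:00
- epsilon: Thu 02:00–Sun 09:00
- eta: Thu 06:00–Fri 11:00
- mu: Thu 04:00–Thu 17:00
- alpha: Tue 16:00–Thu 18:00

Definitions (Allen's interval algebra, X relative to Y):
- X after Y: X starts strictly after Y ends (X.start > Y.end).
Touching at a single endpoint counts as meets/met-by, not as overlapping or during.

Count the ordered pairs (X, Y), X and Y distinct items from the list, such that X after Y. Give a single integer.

21

Checking all 132 ordered pairs for relation 'after'; matching pairs in alphabetical order:
(gamma, alpha): gamma after alpha ✓
(gamma, beta): gamma after beta ✓
(gamma, delta): gamma after delta ✓
(gamma, eta): gamma after eta ✓
(gamma, mu): gamma after mu ✓
(gamma, zeta): gamma after zeta ✓
(iota, beta): iota after beta ✓
(iota, zeta): iota after zeta ✓
(kappa, alpha): kappa after alpha ✓
(kappa, beta): kappa after beta ✓
(kappa, delta): kappa after delta ✓
(kappa, eta): kappa after eta ✓
(kappa, mu): kappa after mu ✓
(kappa, zeta): kappa after zeta ✓
(lambda, alpha): lambda after alpha ✓
(lambda, beta): lambda after beta ✓
(lambda, delta): lambda after delta ✓
(lambda, eta): lambda after eta ✓
(lambda, mu): lambda after mu ✓
(lambda, zeta): lambda after zeta ✓
(zeta, beta): zeta after beta ✓
Count: 21.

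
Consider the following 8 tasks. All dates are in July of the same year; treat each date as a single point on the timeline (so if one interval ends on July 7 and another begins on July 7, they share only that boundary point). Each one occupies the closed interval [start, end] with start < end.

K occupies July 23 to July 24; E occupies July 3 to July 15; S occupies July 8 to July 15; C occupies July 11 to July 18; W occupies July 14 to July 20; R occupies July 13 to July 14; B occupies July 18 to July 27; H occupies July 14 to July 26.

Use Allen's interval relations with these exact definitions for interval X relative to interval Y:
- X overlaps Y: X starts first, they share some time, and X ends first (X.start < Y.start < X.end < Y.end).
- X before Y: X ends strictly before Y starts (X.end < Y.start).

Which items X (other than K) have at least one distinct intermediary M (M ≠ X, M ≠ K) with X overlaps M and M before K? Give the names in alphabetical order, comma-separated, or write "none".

C, E, S

Target K = [July 23, July 24].
Intermediaries M with M before K: C, E, R, S, W.
Via C — items with X overlaps C: E, S.
Via E — items with X overlaps E: none.
Via R — items with X overlaps R: none.
Via S — items with X overlaps S: none.
Via W — items with X overlaps W: C, E, S.
Union: C, E, S.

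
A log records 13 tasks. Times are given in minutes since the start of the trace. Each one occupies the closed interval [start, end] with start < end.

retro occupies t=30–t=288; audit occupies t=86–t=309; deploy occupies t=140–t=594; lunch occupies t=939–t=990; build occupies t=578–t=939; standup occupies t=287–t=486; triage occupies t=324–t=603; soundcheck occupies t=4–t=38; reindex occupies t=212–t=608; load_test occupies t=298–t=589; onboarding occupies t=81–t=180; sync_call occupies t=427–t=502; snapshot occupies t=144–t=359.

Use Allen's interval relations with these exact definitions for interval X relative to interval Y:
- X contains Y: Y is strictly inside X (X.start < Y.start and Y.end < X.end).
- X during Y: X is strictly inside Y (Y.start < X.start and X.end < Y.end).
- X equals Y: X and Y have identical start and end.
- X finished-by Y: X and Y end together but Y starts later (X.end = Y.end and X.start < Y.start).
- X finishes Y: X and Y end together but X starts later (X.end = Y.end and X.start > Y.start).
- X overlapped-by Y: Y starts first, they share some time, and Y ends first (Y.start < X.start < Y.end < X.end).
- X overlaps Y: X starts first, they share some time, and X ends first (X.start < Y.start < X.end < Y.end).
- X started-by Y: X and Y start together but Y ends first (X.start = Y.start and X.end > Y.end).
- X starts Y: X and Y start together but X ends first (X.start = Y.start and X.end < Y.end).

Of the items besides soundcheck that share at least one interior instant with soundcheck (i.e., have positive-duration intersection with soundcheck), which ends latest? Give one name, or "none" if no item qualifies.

Target soundcheck = [t=4, t=38].
audit [t=86, t=309] → after → excluded.
build [t=578, t=939] → after → excluded.
deploy [t=140, t=594] → after → excluded.
load_test [t=298, t=589] → after → excluded.
lunch [t=939, t=990] → after → excluded.
onboarding [t=81, t=180] → after → excluded.
reindex [t=212, t=608] → after → excluded.
retro [t=30, t=288] → overlapped-by → candidate.
snapshot [t=144, t=359] → after → excluded.
standup [t=287, t=486] → after → excluded.
sync_call [t=427, t=502] → after → excluded.
triage [t=324, t=603] → after → excluded.
Among candidates, latest end is t=288 → retro.

retro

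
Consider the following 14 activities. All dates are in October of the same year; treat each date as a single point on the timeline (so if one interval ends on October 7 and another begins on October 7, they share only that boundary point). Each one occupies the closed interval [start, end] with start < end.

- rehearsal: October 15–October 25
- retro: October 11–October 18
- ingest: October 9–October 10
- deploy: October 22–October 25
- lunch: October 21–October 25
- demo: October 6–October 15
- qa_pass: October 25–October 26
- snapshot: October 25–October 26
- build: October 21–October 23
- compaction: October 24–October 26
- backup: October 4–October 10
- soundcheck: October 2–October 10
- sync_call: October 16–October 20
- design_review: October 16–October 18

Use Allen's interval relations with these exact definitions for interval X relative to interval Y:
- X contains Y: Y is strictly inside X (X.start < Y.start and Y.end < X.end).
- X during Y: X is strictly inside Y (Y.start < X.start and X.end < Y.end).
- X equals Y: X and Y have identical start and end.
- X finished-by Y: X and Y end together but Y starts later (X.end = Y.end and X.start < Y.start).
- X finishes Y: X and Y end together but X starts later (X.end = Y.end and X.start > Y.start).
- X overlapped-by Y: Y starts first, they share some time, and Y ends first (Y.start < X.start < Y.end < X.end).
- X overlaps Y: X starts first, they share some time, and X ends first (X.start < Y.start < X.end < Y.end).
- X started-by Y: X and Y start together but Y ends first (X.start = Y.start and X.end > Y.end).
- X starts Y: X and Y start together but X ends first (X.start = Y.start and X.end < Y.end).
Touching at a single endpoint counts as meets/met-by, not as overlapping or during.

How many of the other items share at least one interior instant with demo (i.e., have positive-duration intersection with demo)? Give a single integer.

4

Target demo = [October 6, October 15].
backup [October 4, October 10] → overlaps → counts.
build [October 21, October 23] → after → no.
compaction [October 24, October 26] → after → no.
deploy [October 22, October 25] → after → no.
design_review [October 16, October 18] → after → no.
ingest [October 9, October 10] → during → counts.
lunch [October 21, October 25] → after → no.
qa_pass [October 25, October 26] → after → no.
rehearsal [October 15, October 25] → met-by → no.
retro [October 11, October 18] → overlapped-by → counts.
snapshot [October 25, October 26] → after → no.
soundcheck [October 2, October 10] → overlaps → counts.
sync_call [October 16, October 20] → after → no.
Total: 4.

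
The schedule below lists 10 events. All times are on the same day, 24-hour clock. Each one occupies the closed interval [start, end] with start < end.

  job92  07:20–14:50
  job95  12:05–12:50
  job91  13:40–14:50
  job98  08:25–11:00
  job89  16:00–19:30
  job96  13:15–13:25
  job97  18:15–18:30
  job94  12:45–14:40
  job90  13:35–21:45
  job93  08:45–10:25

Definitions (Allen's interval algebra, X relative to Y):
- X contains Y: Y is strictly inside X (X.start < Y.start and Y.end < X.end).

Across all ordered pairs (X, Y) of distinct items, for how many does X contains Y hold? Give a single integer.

11

Checking all 90 ordered pairs for relation 'contains'; matching pairs in alphabetical order:
(job89, job97): job89 contains job97 ✓
(job90, job89): job90 contains job89 ✓
(job90, job91): job90 contains job91 ✓
(job90, job97): job90 contains job97 ✓
(job92, job93): job92 contains job93 ✓
(job92, job94): job92 contains job94 ✓
(job92, job95): job92 contains job95 ✓
(job92, job96): job92 contains job96 ✓
(job92, job98): job92 contains job98 ✓
(job94, job96): job94 contains job96 ✓
(job98, job93): job98 contains job93 ✓
Count: 11.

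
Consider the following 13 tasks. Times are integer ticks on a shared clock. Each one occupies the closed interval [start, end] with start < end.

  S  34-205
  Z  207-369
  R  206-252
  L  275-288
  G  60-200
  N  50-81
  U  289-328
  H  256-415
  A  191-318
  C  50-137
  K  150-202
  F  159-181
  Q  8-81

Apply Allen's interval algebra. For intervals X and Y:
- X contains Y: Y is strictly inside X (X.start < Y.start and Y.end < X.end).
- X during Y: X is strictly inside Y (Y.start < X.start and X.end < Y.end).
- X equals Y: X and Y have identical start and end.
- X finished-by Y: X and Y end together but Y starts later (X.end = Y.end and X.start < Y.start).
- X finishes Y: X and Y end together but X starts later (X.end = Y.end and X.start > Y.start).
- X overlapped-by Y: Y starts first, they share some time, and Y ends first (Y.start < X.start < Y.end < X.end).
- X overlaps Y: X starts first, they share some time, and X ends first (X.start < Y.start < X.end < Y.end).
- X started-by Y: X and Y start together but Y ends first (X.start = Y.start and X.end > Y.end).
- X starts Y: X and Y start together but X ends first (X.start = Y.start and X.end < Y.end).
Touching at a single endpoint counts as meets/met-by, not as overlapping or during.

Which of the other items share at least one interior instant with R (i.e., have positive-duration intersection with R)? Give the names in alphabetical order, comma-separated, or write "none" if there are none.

Target R = [206, 252].
A [191, 318] → contains → yes.
C [50, 137] → before → no.
F [159, 181] → before → no.
G [60, 200] → before → no.
H [256, 415] → after → no.
K [150, 202] → before → no.
L [275, 288] → after → no.
N [50, 81] → before → no.
Q [8, 81] → before → no.
S [34, 205] → before → no.
U [289, 328] → after → no.
Z [207, 369] → overlapped-by → yes.
Result: A, Z.

A, Z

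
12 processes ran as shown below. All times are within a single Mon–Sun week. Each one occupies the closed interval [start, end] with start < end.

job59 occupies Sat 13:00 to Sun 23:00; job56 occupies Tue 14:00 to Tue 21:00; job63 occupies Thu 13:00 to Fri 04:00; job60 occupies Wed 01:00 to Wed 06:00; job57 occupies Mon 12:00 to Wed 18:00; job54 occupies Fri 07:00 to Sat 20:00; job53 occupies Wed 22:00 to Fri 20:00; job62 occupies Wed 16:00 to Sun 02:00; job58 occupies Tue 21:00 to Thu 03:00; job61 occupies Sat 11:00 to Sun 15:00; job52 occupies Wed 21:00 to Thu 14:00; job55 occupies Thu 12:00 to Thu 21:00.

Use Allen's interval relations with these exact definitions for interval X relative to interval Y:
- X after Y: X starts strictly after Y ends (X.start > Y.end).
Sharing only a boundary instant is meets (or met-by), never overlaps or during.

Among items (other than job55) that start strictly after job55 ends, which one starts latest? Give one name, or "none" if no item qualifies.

Target job55 = [Thu 12:00, Thu 21:00].
job52 [Wed 21:00, Thu 14:00] → overlaps → excluded.
job53 [Wed 22:00, Fri 20:00] → contains → excluded.
job54 [Fri 07:00, Sat 20:00] → after → candidate.
job56 [Tue 14:00, Tue 21:00] → before → excluded.
job57 [Mon 12:00, Wed 18:00] → before → excluded.
job58 [Tue 21:00, Thu 03:00] → before → excluded.
job59 [Sat 13:00, Sun 23:00] → after → candidate.
job60 [Wed 01:00, Wed 06:00] → before → excluded.
job61 [Sat 11:00, Sun 15:00] → after → candidate.
job62 [Wed 16:00, Sun 02:00] → contains → excluded.
job63 [Thu 13:00, Fri 04:00] → overlapped-by → excluded.
Among candidates, latest start is Sat 13:00 → job59.

job59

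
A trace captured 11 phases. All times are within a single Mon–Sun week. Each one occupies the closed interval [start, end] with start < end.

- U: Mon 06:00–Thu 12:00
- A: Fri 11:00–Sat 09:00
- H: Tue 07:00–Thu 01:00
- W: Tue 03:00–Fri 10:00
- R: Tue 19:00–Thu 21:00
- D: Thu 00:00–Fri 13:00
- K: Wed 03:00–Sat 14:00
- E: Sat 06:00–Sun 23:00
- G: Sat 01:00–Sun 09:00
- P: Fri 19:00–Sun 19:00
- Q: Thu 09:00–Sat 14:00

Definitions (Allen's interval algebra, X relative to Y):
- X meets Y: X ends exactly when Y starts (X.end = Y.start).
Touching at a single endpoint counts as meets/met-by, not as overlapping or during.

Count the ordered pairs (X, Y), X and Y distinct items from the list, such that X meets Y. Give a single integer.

0

Checking all 110 ordered pairs for relation 'meets'; matching pairs in alphabetical order:
No pair satisfies it.
Count: 0.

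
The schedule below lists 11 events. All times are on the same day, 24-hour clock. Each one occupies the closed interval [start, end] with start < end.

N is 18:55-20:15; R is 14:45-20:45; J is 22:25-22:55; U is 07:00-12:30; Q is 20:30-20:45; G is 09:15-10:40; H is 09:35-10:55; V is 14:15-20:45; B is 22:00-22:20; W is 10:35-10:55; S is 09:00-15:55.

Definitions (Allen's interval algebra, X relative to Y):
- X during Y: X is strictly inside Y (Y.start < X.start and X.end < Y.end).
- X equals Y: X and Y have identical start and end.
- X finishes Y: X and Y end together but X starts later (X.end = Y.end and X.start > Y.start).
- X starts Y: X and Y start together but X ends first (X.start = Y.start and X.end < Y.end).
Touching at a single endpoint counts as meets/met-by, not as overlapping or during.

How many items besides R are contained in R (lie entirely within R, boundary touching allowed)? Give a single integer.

Target R = [14:45, 20:45].
B [22:00, 22:20] → after → no.
G [09:15, 10:40] → before → no.
H [09:35, 10:55] → before → no.
J [22:25, 22:55] → after → no.
N [18:55, 20:15] → during → counts.
Q [20:30, 20:45] → finishes → counts.
S [09:00, 15:55] → overlaps → no.
U [07:00, 12:30] → before → no.
V [14:15, 20:45] → finished-by → no.
W [10:35, 10:55] → before → no.
Total: 2.

2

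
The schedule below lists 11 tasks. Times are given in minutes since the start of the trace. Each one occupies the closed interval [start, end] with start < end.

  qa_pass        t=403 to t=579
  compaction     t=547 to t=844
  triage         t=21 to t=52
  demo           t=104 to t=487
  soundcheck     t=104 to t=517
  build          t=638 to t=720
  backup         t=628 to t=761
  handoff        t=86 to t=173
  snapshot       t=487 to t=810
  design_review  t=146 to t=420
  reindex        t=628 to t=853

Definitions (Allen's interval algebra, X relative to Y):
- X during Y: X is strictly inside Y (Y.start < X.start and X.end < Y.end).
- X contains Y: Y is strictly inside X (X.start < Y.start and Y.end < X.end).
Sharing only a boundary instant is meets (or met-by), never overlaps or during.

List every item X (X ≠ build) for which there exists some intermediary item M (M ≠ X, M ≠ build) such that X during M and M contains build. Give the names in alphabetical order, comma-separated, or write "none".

Target build = [t=638, t=720].
Intermediaries M with M contains build: backup, compaction, reindex, snapshot.
Via backup — items with X during backup: none.
Via compaction — items with X during compaction: backup.
Via reindex — items with X during reindex: none.
Via snapshot — items with X during snapshot: backup.
Union: backup.

backup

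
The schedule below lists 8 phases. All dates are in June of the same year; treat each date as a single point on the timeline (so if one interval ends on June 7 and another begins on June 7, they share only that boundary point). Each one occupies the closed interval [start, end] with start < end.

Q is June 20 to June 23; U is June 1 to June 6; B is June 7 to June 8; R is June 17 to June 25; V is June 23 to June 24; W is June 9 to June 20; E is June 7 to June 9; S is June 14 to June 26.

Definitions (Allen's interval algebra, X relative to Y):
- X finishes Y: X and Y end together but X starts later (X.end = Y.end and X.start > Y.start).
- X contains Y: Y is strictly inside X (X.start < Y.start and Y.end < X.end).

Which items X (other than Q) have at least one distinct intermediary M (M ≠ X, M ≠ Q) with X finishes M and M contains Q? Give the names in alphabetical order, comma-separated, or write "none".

Target Q = [June 20, June 23].
Intermediaries M with M contains Q: R, S.
Via R — items with X finishes R: none.
Via S — items with X finishes S: none.
Union: none.

none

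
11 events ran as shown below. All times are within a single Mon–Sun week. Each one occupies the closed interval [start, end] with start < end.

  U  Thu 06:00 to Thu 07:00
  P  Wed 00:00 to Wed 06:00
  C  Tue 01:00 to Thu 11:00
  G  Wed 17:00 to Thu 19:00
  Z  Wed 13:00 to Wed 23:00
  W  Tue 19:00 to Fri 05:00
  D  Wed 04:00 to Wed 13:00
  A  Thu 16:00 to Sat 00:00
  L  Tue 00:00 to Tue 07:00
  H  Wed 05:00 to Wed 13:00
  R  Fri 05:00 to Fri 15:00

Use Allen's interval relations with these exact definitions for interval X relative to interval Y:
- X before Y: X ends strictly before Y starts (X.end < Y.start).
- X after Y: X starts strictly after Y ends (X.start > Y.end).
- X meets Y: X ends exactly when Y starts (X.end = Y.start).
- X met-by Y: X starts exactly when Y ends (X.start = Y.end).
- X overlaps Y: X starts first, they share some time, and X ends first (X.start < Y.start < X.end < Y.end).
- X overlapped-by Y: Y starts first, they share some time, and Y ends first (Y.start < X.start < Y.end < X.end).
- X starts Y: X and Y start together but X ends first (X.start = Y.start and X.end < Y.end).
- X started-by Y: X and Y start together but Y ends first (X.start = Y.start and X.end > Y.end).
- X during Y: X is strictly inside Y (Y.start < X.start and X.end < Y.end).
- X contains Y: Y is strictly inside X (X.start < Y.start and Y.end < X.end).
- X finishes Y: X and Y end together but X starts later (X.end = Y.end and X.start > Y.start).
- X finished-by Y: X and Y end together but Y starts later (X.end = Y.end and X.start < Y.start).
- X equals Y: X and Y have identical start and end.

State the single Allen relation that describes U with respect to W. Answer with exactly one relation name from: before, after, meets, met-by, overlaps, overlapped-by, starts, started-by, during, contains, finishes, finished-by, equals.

during

U = [Thu 06:00, Thu 07:00]; W = [Tue 19:00, Fri 05:00].
Compare endpoints: U.start > W.start, U.start < W.end, U.end > W.start, U.end < W.end.
That pattern is 'during'.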